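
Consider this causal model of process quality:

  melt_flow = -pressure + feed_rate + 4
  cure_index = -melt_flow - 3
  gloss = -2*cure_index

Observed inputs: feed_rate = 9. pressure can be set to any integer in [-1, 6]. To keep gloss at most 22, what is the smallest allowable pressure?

Substituting into the melt_flow equation gives melt_flow = -pressure + 13.
Substituting into the cure_index equation gives cure_index = pressure - 16.
Substituting into the gloss equation gives gloss = -2*pressure + 32.
Require -2*pressure + 32 ≤ 22, so pressure ≥ 5.
The smallest integer in [-1, 6] satisfying this is 5.

pressure = 5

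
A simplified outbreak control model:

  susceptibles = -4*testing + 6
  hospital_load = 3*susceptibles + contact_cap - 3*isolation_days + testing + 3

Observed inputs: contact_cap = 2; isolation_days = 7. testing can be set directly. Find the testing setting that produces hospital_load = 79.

testing = -7

Substituting into the hospital_load equation gives hospital_load = -11*testing + 2.
Solve -11*testing + 2 = 79: testing = (79 - 2) / -11 = -7.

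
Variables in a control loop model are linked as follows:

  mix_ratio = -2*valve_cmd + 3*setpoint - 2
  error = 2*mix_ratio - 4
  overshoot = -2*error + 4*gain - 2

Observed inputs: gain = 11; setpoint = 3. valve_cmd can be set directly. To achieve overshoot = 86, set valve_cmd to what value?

valve_cmd = 8

Substituting into the mix_ratio equation gives mix_ratio = -2*valve_cmd + 7.
Substituting into the error equation gives error = -4*valve_cmd + 10.
Substituting into the overshoot equation gives overshoot = 8*valve_cmd + 22.
Solve 8*valve_cmd + 22 = 86: valve_cmd = (86 - 22) / 8 = 8.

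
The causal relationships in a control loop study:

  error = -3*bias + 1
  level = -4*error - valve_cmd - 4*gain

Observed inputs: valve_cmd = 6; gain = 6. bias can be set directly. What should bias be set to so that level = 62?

bias = 8

Substituting into the level equation gives level = 12*bias - 34.
Solve 12*bias - 34 = 62: bias = (62 + 34) / 12 = 8.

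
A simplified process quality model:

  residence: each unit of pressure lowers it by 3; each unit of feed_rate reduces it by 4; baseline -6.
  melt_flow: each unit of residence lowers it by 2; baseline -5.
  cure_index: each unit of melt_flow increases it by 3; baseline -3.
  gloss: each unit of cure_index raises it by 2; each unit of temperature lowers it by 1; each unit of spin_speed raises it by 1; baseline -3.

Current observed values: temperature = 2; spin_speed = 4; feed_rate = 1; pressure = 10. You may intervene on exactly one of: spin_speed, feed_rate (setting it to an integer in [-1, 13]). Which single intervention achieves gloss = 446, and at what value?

Intervening on spin_speed: with other inputs at their observed values, gloss = spin_speed + 439. Solving for 446 gives spin_speed = 7, within [-1, 13].
Intervening on feed_rate: gloss = 48*feed_rate + 395. Reaching 446 requires feed_rate = 17/16, not an integer.

set spin_speed = 7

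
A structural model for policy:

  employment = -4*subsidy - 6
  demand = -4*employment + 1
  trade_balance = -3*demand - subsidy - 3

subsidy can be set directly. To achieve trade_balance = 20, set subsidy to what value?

subsidy = -2

Substituting into the demand equation gives demand = 16*subsidy + 25.
trade_balance becomes -49*subsidy - 78.
Solve -49*subsidy - 78 = 20: subsidy = (20 + 78) / -49 = -2.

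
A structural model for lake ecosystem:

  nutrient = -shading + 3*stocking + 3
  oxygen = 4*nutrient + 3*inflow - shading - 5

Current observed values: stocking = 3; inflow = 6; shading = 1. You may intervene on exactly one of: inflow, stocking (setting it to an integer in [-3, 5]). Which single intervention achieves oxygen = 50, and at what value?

set inflow = 4

Intervening on inflow: with other inputs at their observed values, oxygen = 3*inflow + 38. Solving for 50 gives inflow = 4, within [-3, 5].
Intervening on stocking: oxygen = 12*stocking + 20. Reaching 50 requires stocking = 5/2, not an integer.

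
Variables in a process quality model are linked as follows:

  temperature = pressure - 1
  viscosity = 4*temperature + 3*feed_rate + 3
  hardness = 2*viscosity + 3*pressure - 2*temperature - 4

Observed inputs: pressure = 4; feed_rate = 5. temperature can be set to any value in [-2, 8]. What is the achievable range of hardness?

Intervening on temperature fixes its value directly, overriding its dependence on pressure.
Substituting into the viscosity equation gives viscosity = 4*temperature + 18.
hardness becomes 6*temperature + 44.
Linear in temperature, so extremes are at the endpoints: temperature = -2 gives hardness = 32; temperature = 8 gives hardness = 92.

32 to 92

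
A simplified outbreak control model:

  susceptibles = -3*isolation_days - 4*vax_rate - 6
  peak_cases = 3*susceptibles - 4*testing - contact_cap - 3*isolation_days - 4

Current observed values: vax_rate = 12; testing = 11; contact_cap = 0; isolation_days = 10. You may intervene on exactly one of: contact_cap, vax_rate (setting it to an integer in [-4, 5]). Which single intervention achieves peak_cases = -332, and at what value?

set contact_cap = 2

Intervening on contact_cap: with other inputs at their observed values, peak_cases = -contact_cap - 330. Solving for -332 gives contact_cap = 2, within [-4, 5].
Intervening on vax_rate: peak_cases = -12*vax_rate - 186. Reaching -332 requires vax_rate = 73/6, not an integer.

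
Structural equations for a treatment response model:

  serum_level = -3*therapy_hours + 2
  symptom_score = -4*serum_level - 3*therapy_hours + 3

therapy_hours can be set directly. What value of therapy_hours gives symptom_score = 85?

therapy_hours = 10

Substituting into the symptom_score equation gives symptom_score = 9*therapy_hours - 5.
Solve 9*therapy_hours - 5 = 85: therapy_hours = (85 + 5) / 9 = 10.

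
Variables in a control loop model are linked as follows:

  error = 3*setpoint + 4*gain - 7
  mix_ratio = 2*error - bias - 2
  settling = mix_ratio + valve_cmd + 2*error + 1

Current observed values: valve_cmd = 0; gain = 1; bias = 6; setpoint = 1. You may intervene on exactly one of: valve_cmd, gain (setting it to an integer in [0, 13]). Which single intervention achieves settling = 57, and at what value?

set gain = 5

Intervening on valve_cmd: settling = valve_cmd - 7. Reaching 57 requires valve_cmd = 64, outside [0, 13].
Intervening on gain: with other inputs at their observed values, settling = 16*gain - 23. Solving for 57 gives gain = 5, within [0, 13].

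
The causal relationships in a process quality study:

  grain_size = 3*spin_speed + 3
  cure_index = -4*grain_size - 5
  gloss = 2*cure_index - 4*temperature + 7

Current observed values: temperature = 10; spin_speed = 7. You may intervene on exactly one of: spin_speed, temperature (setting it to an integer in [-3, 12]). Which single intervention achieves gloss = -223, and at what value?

set temperature = 7

Intervening on spin_speed: gloss = -24*spin_speed - 67. Reaching -223 requires spin_speed = 13/2, not an integer.
Intervening on temperature: with other inputs at their observed values, gloss = -4*temperature - 195. Solving for -223 gives temperature = 7, within [-3, 12].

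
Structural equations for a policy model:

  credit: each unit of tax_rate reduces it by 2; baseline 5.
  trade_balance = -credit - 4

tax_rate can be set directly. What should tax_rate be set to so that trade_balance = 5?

tax_rate = 7

Substituting into the trade_balance equation gives trade_balance = 2*tax_rate - 9.
Solve 2*tax_rate - 9 = 5: tax_rate = (5 + 9) / 2 = 7.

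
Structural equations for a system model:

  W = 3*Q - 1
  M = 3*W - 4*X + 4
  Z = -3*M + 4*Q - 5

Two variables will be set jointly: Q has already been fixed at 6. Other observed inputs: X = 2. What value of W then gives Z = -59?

With Q held at 6:
Intervening on W fixes its value directly, overriding its dependence on Q.
Substituting into the M equation gives M = 3*W - 4.
Substituting into the Z equation gives Z = -9*W + 31.
Solve -9*W + 31 = -59: W = (-59 - 31) / -9 = 10.

W = 10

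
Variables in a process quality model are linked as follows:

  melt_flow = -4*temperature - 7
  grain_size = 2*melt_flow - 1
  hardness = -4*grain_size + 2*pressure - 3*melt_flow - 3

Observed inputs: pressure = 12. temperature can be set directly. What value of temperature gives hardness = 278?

Substituting into the grain_size equation gives grain_size = -8*temperature - 15.
So hardness = 44*temperature + 102.
Solve 44*temperature + 102 = 278: temperature = (278 - 102) / 44 = 4.

temperature = 4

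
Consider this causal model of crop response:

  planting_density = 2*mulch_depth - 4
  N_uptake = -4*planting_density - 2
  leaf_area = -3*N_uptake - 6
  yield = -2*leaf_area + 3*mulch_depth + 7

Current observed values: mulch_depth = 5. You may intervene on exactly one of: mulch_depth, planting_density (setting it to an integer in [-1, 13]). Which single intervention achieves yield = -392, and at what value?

set mulch_depth = 11

Intervening on mulch_depth: with other inputs at their observed values, yield = -45*mulch_depth + 103. Solving for -392 gives mulch_depth = 11, within [-1, 13].
Intervening on planting_density: yield = -24*planting_density + 22. Reaching -392 requires planting_density = 69/4, not an integer.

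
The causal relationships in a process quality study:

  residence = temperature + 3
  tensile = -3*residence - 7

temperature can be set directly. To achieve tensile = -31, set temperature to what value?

Substituting into the tensile equation gives tensile = -3*temperature - 16.
Solve -3*temperature - 16 = -31: temperature = (-31 + 16) / -3 = 5.

temperature = 5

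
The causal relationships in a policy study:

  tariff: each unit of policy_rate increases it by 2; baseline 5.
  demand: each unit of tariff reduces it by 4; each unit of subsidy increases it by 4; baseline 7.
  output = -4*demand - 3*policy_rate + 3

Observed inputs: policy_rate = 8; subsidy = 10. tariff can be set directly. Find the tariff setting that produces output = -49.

Intervening on tariff fixes its value directly, overriding its dependence on policy_rate.
Substituting into the demand equation gives demand = -4*tariff + 47.
Substituting into the output equation gives output = 16*tariff - 209.
Solve 16*tariff - 209 = -49: tariff = (-49 + 209) / 16 = 10.

tariff = 10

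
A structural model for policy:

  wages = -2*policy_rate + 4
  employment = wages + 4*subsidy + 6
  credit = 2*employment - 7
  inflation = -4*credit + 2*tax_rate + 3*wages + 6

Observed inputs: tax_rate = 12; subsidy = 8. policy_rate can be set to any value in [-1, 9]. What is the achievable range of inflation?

-276 to -176

Substituting into the employment equation gives employment = -2*policy_rate + 42.
Substituting into the credit equation gives credit = -4*policy_rate + 77.
Substituting into the inflation equation gives inflation = 10*policy_rate - 266.
Linear in policy_rate, so extremes are at the endpoints: policy_rate = -1 gives inflation = -276; policy_rate = 9 gives inflation = -176.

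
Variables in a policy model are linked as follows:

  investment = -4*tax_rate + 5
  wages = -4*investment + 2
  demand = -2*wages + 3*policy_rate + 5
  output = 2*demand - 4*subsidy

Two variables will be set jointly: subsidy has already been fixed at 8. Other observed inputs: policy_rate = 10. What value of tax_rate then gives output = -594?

tax_rate = 11

With subsidy held at 8:
Substituting into the wages equation gives wages = 16*tax_rate - 18.
demand becomes -32*tax_rate + 71.
This gives output = -64*tax_rate + 110.
Solve -64*tax_rate + 110 = -594: tax_rate = (-594 - 110) / -64 = 11.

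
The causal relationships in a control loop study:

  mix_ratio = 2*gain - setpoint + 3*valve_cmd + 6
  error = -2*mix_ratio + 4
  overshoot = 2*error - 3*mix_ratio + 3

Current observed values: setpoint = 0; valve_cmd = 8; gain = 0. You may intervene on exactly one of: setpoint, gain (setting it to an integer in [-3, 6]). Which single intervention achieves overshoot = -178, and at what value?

set setpoint = 3

Intervening on setpoint: with other inputs at their observed values, overshoot = 7*setpoint - 199. Solving for -178 gives setpoint = 3, within [-3, 6].
Intervening on gain: overshoot = -14*gain - 199. Reaching -178 requires gain = -3/2, not an integer.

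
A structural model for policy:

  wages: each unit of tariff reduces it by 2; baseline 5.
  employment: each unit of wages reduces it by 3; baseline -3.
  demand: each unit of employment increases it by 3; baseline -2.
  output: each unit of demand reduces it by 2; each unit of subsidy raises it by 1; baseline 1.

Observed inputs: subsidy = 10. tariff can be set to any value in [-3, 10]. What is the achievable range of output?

Substituting into the employment equation gives employment = 6*tariff - 18.
Substituting into the demand equation gives demand = 18*tariff - 56.
Substituting into the output equation gives output = -36*tariff + 123.
Linear in tariff, so extremes are at the endpoints: tariff = -3 gives output = 231; tariff = 10 gives output = -237.

-237 to 231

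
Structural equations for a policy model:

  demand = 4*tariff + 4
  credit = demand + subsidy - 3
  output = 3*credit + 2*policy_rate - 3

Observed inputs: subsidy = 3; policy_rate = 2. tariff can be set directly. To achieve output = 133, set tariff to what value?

tariff = 10

Substituting into the credit equation gives credit = 4*tariff + 4.
output becomes 12*tariff + 13.
Solve 12*tariff + 13 = 133: tariff = (133 - 13) / 12 = 10.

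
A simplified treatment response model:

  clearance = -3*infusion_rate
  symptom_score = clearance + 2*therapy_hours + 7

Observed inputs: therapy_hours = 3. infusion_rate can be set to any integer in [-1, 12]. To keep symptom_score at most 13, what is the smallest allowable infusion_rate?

Substituting into the symptom_score equation gives symptom_score = -3*infusion_rate + 13.
Require -3*infusion_rate + 13 ≤ 13, so infusion_rate ≥ 0.
The smallest integer in [-1, 12] satisfying this is 0.

infusion_rate = 0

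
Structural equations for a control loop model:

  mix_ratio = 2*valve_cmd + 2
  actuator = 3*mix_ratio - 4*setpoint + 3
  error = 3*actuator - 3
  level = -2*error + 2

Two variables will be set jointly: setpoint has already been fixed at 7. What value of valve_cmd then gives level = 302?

With setpoint held at 7:
Substituting into the actuator equation gives actuator = 6*valve_cmd - 19.
So error = 18*valve_cmd - 60.
This gives level = -36*valve_cmd + 122.
Solve -36*valve_cmd + 122 = 302: valve_cmd = (302 - 122) / -36 = -5.

valve_cmd = -5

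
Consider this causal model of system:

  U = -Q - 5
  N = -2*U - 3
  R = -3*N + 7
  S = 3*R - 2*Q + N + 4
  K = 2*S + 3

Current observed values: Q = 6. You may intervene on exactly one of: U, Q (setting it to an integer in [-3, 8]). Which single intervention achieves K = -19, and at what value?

set U = -3

Intervening on U: with other inputs at their observed values, K = 32*U + 77. Solving for -19 gives U = -3, within [-3, 8].
Intervening on Q: K = -36*Q - 59. Reaching -19 requires Q = -10/9, not an integer.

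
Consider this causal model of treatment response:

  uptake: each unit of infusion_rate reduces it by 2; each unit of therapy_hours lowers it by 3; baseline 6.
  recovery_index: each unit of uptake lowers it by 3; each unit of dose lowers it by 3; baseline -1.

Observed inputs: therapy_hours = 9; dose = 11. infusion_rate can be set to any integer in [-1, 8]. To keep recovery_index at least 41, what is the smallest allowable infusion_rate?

infusion_rate = 2

Substituting into the uptake equation gives uptake = -2*infusion_rate - 21.
recovery_index becomes 6*infusion_rate + 29.
Require 6*infusion_rate + 29 ≥ 41, so infusion_rate ≥ 2.
The smallest integer in [-1, 8] satisfying this is 2.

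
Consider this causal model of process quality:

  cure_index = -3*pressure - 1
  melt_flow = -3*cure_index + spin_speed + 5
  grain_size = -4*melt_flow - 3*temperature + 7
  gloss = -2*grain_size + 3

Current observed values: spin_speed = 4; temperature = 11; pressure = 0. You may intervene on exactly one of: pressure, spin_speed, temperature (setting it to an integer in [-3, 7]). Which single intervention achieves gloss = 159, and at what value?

set spin_speed = 5

Intervening on pressure: gloss = 72*pressure + 151. Reaching 159 requires pressure = 1/9, not an integer.
Intervening on spin_speed: with other inputs at their observed values, gloss = 8*spin_speed + 119. Solving for 159 gives spin_speed = 5, within [-3, 7].
Intervening on temperature: gloss = 6*temperature + 85. Reaching 159 requires temperature = 37/3, not an integer.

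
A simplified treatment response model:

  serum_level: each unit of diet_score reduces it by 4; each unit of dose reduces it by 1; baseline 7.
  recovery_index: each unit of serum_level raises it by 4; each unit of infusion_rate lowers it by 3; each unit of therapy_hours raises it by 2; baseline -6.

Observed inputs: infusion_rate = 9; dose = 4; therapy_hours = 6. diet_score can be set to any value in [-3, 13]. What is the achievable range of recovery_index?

-217 to 39

Substituting into the serum_level equation gives serum_level = -4*diet_score + 3.
So recovery_index = -16*diet_score - 9.
Linear in diet_score, so extremes are at the endpoints: diet_score = -3 gives recovery_index = 39; diet_score = 13 gives recovery_index = -217.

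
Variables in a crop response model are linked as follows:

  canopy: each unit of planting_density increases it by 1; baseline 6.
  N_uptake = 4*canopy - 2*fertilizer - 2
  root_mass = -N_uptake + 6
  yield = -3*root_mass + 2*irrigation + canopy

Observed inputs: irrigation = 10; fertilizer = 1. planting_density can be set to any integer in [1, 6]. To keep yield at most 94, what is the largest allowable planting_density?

planting_density = 2

Substituting into the N_uptake equation gives N_uptake = 4*planting_density + 20.
Substituting into the root_mass equation gives root_mass = -4*planting_density - 14.
Substituting into the yield equation gives yield = 13*planting_density + 68.
Require 13*planting_density + 68 ≤ 94, so planting_density ≤ 2.
The largest integer in [1, 6] satisfying this is 2.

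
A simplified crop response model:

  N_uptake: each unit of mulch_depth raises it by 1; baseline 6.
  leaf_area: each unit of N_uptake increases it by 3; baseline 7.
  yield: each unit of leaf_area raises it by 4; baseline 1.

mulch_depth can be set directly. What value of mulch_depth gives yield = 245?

mulch_depth = 12

Substituting into the leaf_area equation gives leaf_area = 3*mulch_depth + 25.
This gives yield = 12*mulch_depth + 101.
Solve 12*mulch_depth + 101 = 245: mulch_depth = (245 - 101) / 12 = 12.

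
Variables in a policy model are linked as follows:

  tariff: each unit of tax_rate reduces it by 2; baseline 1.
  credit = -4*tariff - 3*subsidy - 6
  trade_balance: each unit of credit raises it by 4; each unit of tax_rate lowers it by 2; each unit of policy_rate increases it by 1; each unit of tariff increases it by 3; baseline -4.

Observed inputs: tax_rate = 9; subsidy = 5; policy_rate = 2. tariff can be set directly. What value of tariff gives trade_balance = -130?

Intervening on tariff fixes its value directly, overriding its dependence on tax_rate.
Substituting into the credit equation gives credit = -4*tariff - 21.
Substituting into the trade_balance equation gives trade_balance = -13*tariff - 104.
Solve -13*tariff - 104 = -130: tariff = (-130 + 104) / -13 = 2.

tariff = 2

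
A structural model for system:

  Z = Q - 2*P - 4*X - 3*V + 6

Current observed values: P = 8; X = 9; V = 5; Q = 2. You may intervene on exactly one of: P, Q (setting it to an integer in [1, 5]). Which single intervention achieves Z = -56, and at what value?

set Q = 5

Intervening on P: Z = -2*P - 43. Reaching -56 requires P = 13/2, not an integer.
Intervening on Q: with other inputs at their observed values, Z = Q - 61. Solving for -56 gives Q = 5, within [1, 5].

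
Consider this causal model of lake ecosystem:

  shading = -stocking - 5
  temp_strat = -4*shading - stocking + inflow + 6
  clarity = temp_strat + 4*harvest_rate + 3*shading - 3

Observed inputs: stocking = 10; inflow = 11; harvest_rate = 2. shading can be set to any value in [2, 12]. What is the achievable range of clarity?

Intervening on shading fixes its value directly, overriding its dependence on stocking.
Substituting into the temp_strat equation gives temp_strat = -4*shading + 7.
This gives clarity = -shading + 12.
Linear in shading, so extremes are at the endpoints: shading = 2 gives clarity = 10; shading = 12 gives clarity = 0.

0 to 10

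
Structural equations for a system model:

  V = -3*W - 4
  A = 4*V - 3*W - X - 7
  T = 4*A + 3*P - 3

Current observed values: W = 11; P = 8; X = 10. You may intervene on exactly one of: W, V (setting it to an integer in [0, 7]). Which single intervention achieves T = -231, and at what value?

Intervening on W: with other inputs at their observed values, T = -60*W - 111. Solving for -231 gives W = 2, within [0, 7].
Intervening on V: T = 16*V - 179. Reaching -231 requires V = -13/4, not an integer.

set W = 2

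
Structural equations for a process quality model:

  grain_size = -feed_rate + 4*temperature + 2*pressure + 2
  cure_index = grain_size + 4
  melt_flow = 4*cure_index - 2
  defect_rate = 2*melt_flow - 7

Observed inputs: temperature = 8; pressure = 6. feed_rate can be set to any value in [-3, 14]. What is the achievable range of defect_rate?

277 to 413

Substituting into the grain_size equation gives grain_size = -feed_rate + 46.
Substituting into the cure_index equation gives cure_index = -feed_rate + 50.
Substituting into the melt_flow equation gives melt_flow = -4*feed_rate + 198.
This gives defect_rate = -8*feed_rate + 389.
Linear in feed_rate, so extremes are at the endpoints: feed_rate = -3 gives defect_rate = 413; feed_rate = 14 gives defect_rate = 277.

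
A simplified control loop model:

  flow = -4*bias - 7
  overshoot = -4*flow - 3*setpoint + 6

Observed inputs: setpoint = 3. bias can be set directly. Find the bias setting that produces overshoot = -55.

Substituting into the overshoot equation gives overshoot = 16*bias + 25.
Solve 16*bias + 25 = -55: bias = (-55 - 25) / 16 = -5.

bias = -5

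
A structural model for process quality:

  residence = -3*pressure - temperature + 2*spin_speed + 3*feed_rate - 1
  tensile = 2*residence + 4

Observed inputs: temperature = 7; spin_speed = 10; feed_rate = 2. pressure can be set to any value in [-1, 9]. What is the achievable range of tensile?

Substituting into the residence equation gives residence = -3*pressure + 18.
So tensile = -6*pressure + 40.
Linear in pressure, so extremes are at the endpoints: pressure = -1 gives tensile = 46; pressure = 9 gives tensile = -14.

-14 to 46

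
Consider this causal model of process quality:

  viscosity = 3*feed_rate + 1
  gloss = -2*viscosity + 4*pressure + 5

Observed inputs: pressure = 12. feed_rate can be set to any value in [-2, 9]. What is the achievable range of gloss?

Substituting into the gloss equation gives gloss = -6*feed_rate + 51.
Linear in feed_rate, so extremes are at the endpoints: feed_rate = -2 gives gloss = 63; feed_rate = 9 gives gloss = -3.

-3 to 63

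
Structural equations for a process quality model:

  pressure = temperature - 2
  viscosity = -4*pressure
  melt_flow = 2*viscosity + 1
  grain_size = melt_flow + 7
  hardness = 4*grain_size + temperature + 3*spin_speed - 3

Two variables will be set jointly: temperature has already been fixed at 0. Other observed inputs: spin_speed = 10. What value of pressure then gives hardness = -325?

With temperature held at 0:
Intervening on pressure fixes its value directly, overriding its dependence on temperature.
Substituting into the melt_flow equation gives melt_flow = -8*pressure + 1.
So grain_size = -8*pressure + 8.
This gives hardness = -32*pressure + 59.
Solve -32*pressure + 59 = -325: pressure = (-325 - 59) / -32 = 12.

pressure = 12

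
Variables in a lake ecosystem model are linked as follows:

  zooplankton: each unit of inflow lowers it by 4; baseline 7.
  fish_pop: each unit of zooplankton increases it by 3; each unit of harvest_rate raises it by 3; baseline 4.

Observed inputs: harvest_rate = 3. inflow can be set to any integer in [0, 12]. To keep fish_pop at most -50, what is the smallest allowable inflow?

inflow = 7

Substituting into the fish_pop equation gives fish_pop = -12*inflow + 34.
Require -12*inflow + 34 ≤ -50, so inflow ≥ 7.
The smallest integer in [0, 12] satisfying this is 7.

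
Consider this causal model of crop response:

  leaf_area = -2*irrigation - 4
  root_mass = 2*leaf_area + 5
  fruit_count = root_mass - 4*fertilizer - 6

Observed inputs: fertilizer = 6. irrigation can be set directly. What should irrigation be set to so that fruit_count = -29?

Substituting into the root_mass equation gives root_mass = -4*irrigation - 3.
Substituting into the fruit_count equation gives fruit_count = -4*irrigation - 33.
Solve -4*irrigation - 33 = -29: irrigation = (-29 + 33) / -4 = -1.

irrigation = -1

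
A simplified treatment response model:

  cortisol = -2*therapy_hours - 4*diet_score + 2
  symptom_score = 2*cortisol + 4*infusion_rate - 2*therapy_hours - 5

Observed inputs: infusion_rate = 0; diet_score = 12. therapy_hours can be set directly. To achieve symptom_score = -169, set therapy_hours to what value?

therapy_hours = 12

Substituting into the cortisol equation gives cortisol = -2*therapy_hours - 46.
Substituting into the symptom_score equation gives symptom_score = -6*therapy_hours - 97.
Solve -6*therapy_hours - 97 = -169: therapy_hours = (-169 + 97) / -6 = 12.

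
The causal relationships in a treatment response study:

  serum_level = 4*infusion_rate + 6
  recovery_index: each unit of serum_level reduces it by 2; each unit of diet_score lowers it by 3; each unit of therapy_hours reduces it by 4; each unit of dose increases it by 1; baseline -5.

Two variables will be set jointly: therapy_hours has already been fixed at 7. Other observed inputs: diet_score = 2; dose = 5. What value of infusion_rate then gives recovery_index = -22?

With therapy_hours held at 7:
Substituting into the recovery_index equation gives recovery_index = -8*infusion_rate - 46.
Solve -8*infusion_rate - 46 = -22: infusion_rate = (-22 + 46) / -8 = -3.

infusion_rate = -3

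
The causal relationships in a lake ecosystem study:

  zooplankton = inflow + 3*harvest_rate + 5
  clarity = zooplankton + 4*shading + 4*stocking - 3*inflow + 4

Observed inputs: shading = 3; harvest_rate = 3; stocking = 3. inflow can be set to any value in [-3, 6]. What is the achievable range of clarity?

30 to 48

Substituting into the zooplankton equation gives zooplankton = inflow + 14.
This gives clarity = -2*inflow + 42.
Linear in inflow, so extremes are at the endpoints: inflow = -3 gives clarity = 48; inflow = 6 gives clarity = 30.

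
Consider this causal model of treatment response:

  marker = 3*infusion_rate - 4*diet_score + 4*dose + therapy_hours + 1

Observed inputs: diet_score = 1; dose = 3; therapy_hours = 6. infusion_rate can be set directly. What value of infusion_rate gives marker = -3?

Substituting into the marker equation gives marker = 3*infusion_rate + 15.
Solve 3*infusion_rate + 15 = -3: infusion_rate = (-3 - 15) / 3 = -6.

infusion_rate = -6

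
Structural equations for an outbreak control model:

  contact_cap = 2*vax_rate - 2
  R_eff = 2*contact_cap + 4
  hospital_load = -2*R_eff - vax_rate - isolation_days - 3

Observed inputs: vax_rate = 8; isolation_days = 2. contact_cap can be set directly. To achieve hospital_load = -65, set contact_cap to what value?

contact_cap = 11

Intervening on contact_cap fixes its value directly, overriding its dependence on vax_rate.
Substituting into the hospital_load equation gives hospital_load = -4*contact_cap - 21.
Solve -4*contact_cap - 21 = -65: contact_cap = (-65 + 21) / -4 = 11.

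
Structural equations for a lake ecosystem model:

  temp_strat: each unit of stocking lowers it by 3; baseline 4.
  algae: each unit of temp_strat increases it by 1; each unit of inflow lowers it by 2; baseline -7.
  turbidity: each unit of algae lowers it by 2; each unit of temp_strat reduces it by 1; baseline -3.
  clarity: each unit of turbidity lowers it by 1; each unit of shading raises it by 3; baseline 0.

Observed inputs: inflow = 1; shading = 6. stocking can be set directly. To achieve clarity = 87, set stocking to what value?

stocking = -8

Substituting into the algae equation gives algae = -3*stocking - 5.
Substituting into the turbidity equation gives turbidity = 9*stocking + 3.
clarity becomes -9*stocking + 15.
Solve -9*stocking + 15 = 87: stocking = (87 - 15) / -9 = -8.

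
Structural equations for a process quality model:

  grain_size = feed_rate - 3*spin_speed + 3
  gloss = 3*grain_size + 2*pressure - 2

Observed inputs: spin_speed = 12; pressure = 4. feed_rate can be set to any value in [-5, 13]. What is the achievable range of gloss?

Substituting into the grain_size equation gives grain_size = feed_rate - 33.
Substituting into the gloss equation gives gloss = 3*feed_rate - 93.
Linear in feed_rate, so extremes are at the endpoints: feed_rate = -5 gives gloss = -108; feed_rate = 13 gives gloss = -54.

-108 to -54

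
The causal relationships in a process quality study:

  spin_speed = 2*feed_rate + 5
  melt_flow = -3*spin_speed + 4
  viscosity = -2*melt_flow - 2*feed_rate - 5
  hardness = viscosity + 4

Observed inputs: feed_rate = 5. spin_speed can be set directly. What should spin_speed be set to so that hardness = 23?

Intervening on spin_speed fixes its value directly, overriding its dependence on feed_rate.
Substituting into the viscosity equation gives viscosity = 6*spin_speed - 23.
Substituting into the hardness equation gives hardness = 6*spin_speed - 19.
Solve 6*spin_speed - 19 = 23: spin_speed = (23 + 19) / 6 = 7.

spin_speed = 7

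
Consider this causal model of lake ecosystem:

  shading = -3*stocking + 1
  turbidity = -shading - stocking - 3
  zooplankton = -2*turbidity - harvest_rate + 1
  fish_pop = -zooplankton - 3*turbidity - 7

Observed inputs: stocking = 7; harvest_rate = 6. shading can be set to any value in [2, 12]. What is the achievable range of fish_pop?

Intervening on shading fixes its value directly, overriding its dependence on stocking.
Substituting into the turbidity equation gives turbidity = -shading - 10.
Substituting into the zooplankton equation gives zooplankton = 2*shading + 15.
This gives fish_pop = shading + 8.
Linear in shading, so extremes are at the endpoints: shading = 2 gives fish_pop = 10; shading = 12 gives fish_pop = 20.

10 to 20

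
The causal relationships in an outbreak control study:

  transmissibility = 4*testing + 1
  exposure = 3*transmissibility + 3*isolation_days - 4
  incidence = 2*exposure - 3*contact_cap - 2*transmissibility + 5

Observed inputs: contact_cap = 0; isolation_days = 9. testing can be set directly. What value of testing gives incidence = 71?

testing = 1

Substituting into the exposure equation gives exposure = 12*testing + 26.
Substituting into the incidence equation gives incidence = 16*testing + 55.
Solve 16*testing + 55 = 71: testing = (71 - 55) / 16 = 1.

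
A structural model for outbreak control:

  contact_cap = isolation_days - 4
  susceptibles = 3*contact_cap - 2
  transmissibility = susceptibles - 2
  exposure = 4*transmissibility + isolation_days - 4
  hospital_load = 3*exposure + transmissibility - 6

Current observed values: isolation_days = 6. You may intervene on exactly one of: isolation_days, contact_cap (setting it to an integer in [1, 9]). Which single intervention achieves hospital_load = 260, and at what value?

set contact_cap = 8

Intervening on isolation_days: hospital_load = 42*isolation_days - 226. Reaching 260 requires isolation_days = 81/7, not an integer.
Intervening on contact_cap: with other inputs at their observed values, hospital_load = 39*contact_cap - 52. Solving for 260 gives contact_cap = 8, within [1, 9].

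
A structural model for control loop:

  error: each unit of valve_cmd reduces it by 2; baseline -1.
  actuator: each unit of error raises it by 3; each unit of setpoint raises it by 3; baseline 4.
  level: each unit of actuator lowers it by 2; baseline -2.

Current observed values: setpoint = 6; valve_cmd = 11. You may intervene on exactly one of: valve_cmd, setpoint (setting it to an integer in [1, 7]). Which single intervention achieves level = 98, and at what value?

Intervening on valve_cmd: level = 12*valve_cmd - 40. Reaching 98 requires valve_cmd = 23/2, not an integer.
Intervening on setpoint: with other inputs at their observed values, level = -6*setpoint + 128. Solving for 98 gives setpoint = 5, within [1, 7].

set setpoint = 5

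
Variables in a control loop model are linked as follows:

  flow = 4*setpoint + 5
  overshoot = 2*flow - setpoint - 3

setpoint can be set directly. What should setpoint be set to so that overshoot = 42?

Substituting into the overshoot equation gives overshoot = 7*setpoint + 7.
Solve 7*setpoint + 7 = 42: setpoint = (42 - 7) / 7 = 5.

setpoint = 5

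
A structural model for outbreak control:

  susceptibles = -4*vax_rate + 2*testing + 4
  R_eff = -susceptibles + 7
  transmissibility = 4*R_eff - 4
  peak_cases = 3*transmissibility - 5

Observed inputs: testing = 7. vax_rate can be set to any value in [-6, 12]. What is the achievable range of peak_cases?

Substituting into the susceptibles equation gives susceptibles = -4*vax_rate + 18.
Substituting into the R_eff equation gives R_eff = 4*vax_rate - 11.
This gives transmissibility = 16*vax_rate - 48.
This gives peak_cases = 48*vax_rate - 149.
Linear in vax_rate, so extremes are at the endpoints: vax_rate = -6 gives peak_cases = -437; vax_rate = 12 gives peak_cases = 427.

-437 to 427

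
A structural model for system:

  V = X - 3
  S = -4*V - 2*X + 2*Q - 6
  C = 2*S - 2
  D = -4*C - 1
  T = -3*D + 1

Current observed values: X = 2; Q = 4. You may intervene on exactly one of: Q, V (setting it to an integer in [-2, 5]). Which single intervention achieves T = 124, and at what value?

set V = -2

Intervening on Q: T = 48*Q - 164. Reaching 124 requires Q = 6, outside [-2, 5].
Intervening on V: with other inputs at their observed values, T = -96*V - 68. Solving for 124 gives V = -2, within [-2, 5].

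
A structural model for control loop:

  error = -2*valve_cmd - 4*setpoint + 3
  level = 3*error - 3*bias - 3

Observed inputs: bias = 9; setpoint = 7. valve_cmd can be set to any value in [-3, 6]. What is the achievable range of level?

-141 to -87

Substituting into the error equation gives error = -2*valve_cmd - 25.
Substituting into the level equation gives level = -6*valve_cmd - 105.
Linear in valve_cmd, so extremes are at the endpoints: valve_cmd = -3 gives level = -87; valve_cmd = 6 gives level = -141.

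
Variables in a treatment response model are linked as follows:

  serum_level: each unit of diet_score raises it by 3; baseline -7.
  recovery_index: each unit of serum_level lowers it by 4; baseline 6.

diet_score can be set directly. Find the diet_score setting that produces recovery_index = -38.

diet_score = 6

Substituting into the recovery_index equation gives recovery_index = -12*diet_score + 34.
Solve -12*diet_score + 34 = -38: diet_score = (-38 - 34) / -12 = 6.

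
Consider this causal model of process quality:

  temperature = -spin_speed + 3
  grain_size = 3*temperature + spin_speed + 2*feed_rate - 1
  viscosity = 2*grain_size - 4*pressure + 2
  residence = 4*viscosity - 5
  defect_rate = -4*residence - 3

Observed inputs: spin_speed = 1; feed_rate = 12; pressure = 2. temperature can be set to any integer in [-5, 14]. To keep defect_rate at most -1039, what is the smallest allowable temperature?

temperature = 4

Intervening on temperature fixes its value directly, overriding its dependence on spin_speed.
Substituting into the grain_size equation gives grain_size = 3*temperature + 24.
This gives viscosity = 6*temperature + 42.
Substituting into the residence equation gives residence = 24*temperature + 163.
Substituting into the defect_rate equation gives defect_rate = -96*temperature - 655.
Require -96*temperature - 655 ≤ -1039, so temperature ≥ 4.
The smallest integer in [-5, 14] satisfying this is 4.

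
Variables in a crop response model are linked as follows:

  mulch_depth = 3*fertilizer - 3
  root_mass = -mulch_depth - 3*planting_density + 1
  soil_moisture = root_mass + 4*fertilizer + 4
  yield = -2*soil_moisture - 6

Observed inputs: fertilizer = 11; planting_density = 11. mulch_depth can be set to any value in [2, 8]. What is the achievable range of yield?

-34 to -22

Intervening on mulch_depth fixes its value directly, overriding its dependence on fertilizer.
Substituting into the root_mass equation gives root_mass = -mulch_depth - 32.
soil_moisture becomes -mulch_depth + 16.
This gives yield = 2*mulch_depth - 38.
Linear in mulch_depth, so extremes are at the endpoints: mulch_depth = 2 gives yield = -34; mulch_depth = 8 gives yield = -22.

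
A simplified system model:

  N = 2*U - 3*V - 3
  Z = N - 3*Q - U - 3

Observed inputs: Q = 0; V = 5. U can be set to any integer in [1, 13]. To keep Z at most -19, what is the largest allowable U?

Substituting into the N equation gives N = 2*U - 18.
Substituting into the Z equation gives Z = U - 21.
Require U - 21 ≤ -19, so U ≤ 2.
The largest integer in [1, 13] satisfying this is 2.

U = 2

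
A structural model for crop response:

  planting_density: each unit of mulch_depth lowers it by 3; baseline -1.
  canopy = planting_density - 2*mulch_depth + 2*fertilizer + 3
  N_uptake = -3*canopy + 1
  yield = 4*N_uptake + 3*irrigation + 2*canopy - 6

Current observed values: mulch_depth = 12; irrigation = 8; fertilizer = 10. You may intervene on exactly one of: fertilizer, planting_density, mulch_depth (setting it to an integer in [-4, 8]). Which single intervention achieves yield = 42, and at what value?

Intervening on fertilizer: yield = -20*fertilizer + 602. Reaching 42 requires fertilizer = 28, outside [-4, 8].
Intervening on planting_density: with other inputs at their observed values, yield = -10*planting_density + 32. Solving for 42 gives planting_density = -1, within [-4, 8].
Intervening on mulch_depth: yield = 50*mulch_depth - 198. Reaching 42 requires mulch_depth = 24/5, not an integer.

set planting_density = -1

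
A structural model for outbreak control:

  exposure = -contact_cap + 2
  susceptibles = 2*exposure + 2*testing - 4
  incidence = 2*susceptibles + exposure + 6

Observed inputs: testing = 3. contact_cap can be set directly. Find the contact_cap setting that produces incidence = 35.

contact_cap = -3

Substituting into the susceptibles equation gives susceptibles = -2*contact_cap + 6.
Substituting into the incidence equation gives incidence = -5*contact_cap + 20.
Solve -5*contact_cap + 20 = 35: contact_cap = (35 - 20) / -5 = -3.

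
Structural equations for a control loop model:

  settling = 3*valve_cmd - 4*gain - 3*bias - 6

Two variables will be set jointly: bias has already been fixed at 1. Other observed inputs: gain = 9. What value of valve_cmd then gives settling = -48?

With bias held at 1:
Substituting into the settling equation gives settling = 3*valve_cmd - 45.
Solve 3*valve_cmd - 45 = -48: valve_cmd = (-48 + 45) / 3 = -1.

valve_cmd = -1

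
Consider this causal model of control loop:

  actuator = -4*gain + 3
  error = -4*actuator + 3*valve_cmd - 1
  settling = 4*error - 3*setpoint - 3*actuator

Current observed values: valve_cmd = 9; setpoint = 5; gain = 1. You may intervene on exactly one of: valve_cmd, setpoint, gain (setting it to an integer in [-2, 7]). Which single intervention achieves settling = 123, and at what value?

set setpoint = 0

Intervening on valve_cmd: settling = 12*valve_cmd. Reaching 123 requires valve_cmd = 41/4, not an integer.
Intervening on setpoint: with other inputs at their observed values, settling = -3*setpoint + 123. Solving for 123 gives setpoint = 0, within [-2, 7].
Intervening on gain: settling = 76*gain + 32. Reaching 123 requires gain = 91/76, not an integer.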